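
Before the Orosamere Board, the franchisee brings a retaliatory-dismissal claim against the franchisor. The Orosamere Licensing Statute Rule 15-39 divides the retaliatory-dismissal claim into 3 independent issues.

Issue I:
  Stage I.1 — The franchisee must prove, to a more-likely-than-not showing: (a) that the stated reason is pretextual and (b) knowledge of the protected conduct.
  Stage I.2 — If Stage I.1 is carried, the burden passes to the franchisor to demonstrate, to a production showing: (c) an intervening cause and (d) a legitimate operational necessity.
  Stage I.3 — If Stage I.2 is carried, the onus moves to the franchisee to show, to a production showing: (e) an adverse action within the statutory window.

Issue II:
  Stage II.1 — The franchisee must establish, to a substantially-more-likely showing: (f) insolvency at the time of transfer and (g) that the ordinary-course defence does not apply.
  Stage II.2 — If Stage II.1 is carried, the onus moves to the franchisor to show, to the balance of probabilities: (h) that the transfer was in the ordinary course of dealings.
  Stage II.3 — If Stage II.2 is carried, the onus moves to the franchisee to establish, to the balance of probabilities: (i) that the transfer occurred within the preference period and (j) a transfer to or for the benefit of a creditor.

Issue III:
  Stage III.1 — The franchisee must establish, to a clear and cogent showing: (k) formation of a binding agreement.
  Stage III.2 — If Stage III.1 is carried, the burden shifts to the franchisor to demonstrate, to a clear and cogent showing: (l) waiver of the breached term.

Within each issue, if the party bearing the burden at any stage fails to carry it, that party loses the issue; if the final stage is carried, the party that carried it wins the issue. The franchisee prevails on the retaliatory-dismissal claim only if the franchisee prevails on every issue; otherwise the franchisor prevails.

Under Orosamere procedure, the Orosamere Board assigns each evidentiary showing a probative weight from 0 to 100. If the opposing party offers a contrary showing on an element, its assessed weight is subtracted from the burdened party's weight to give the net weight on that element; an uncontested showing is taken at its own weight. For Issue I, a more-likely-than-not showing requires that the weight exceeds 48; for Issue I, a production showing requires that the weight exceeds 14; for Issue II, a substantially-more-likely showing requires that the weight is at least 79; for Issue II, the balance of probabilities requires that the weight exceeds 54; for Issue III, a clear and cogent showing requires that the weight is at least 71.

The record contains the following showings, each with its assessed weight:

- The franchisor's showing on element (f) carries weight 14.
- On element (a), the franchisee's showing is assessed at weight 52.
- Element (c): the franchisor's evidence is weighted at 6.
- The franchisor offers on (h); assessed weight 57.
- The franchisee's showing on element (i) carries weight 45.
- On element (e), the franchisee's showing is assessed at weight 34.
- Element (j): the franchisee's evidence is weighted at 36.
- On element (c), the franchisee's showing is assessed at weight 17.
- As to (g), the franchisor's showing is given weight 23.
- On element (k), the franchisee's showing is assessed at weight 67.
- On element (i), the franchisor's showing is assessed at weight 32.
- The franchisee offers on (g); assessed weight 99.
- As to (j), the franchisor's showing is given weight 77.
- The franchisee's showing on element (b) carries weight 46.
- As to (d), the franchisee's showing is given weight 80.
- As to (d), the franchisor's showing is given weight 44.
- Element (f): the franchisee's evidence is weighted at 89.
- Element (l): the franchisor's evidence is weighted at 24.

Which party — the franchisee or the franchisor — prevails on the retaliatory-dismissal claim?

franchisor

— Issue I —
Stage I.1 — burden on franchisee; standard: a more-likely-than-not showing (weight exceeds 48).
    (a): 52 > 48 [met]
    (b): 46 ≤ 48 [not met]
  Stage I.1 not carried; the franchisee fails its burden.
The franchisor prevails on this issue.
— Issue II —
Stage II.1 (franchisee, a substantially-more-likely showing, weight is at least 79): (f) net 89−14=75 < 79 — fails; (g) net 99−23=76 < 79 — fails.
  Not every element is met, so the franchisee fails to carry Stage II.1.
The franchisor prevails on this issue.
— Issue III —
Stage III.1 (franchisee, a clear and cogent showing, weight is at least 71): (k) 67 < 71 — fails.
  Not every element is met, so the franchisee fails to carry Stage III.1.
The analysis ends at Stage III.1; the franchisor prevails on this issue.
Per-issue: Issue I → franchisor; Issue II → franchisor; Issue III → franchisor. The franchisee must prevail on every issue; overall, the franchisor prevails.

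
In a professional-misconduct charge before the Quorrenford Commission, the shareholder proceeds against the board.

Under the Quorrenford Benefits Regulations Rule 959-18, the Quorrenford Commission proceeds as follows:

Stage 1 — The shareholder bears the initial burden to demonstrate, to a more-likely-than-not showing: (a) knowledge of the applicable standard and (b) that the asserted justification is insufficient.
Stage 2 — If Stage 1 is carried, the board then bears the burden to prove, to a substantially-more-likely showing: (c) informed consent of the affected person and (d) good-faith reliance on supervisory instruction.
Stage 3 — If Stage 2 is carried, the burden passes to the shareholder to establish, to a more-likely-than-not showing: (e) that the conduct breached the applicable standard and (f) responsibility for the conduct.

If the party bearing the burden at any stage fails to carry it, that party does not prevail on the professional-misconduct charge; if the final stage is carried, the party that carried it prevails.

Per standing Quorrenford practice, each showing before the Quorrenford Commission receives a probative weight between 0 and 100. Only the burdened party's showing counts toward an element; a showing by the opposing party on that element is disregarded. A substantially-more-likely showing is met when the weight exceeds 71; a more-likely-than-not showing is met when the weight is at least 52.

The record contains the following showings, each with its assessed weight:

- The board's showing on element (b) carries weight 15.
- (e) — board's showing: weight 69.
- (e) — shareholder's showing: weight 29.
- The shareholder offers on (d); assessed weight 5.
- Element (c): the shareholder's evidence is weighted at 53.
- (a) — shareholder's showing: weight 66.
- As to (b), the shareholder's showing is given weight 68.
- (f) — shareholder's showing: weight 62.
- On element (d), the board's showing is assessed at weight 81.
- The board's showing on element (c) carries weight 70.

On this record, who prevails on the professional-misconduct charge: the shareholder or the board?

At Stage 1 the shareholder must meet a more-likely-than-not showing (weight is at least 52): on (a) the weight is 66, which does reach 52, so (a) meets the standard; on (b) the weight is 68 (the board's 15 is given no effect), which does reach 52, so (b) meets the standard.
  Stage 1 carried; the burden shifts to the board.
At Stage 2 the board must meet a substantially-more-likely showing (weight exceeds 71): on (c) the weight is 70 (the shareholder's 53 is given no effect), which does not exceed 71, so (c) does not meet the standard; on (d) the weight is 81 (the shareholder's 5 is given no effect), > 71, so (d) meets the standard.
  The board does not carry Stage 2.
So the shareholder prevails.

shareholder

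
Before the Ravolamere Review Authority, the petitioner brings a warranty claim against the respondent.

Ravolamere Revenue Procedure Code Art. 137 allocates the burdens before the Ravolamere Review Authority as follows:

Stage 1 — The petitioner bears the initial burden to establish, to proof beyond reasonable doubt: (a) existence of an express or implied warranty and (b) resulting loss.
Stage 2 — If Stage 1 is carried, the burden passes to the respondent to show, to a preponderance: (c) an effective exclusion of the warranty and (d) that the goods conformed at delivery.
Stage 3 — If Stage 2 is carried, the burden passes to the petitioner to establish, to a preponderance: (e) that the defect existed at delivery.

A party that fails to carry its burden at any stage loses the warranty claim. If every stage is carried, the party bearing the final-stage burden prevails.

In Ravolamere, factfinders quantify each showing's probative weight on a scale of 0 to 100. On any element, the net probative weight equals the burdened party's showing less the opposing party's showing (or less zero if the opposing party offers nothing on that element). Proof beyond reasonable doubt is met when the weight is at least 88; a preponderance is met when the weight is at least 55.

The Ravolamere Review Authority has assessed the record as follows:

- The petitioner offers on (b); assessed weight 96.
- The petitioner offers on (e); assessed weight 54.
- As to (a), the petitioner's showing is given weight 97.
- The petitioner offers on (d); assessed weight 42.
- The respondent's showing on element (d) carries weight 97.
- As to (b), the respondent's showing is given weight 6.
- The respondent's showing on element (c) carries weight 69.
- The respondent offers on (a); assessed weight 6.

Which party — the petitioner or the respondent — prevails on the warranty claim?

Stage 1 (petitioner, proof beyond reasonable doubt, weight is at least 88): (a) net 97−6=91 ≥ 88 — meets; (b) net 96−6=90 ≥ 88 — meets.
  Stage 1 is satisfied; the onus moves to the respondent.
Stage 2 (respondent, a preponderance, weight is at least 55): (c) 69 ≥ 55 — meets; (d) net 97−42=55 ≥ 55 — meets.
  All elements met. The burden passes to the petitioner.
Stage 3 (petitioner, a preponderance, weight is at least 55): (e) 54 < 55 — fails.
  Stage 3 not carried; the petitioner fails its burden.
The respondent prevails.

respondent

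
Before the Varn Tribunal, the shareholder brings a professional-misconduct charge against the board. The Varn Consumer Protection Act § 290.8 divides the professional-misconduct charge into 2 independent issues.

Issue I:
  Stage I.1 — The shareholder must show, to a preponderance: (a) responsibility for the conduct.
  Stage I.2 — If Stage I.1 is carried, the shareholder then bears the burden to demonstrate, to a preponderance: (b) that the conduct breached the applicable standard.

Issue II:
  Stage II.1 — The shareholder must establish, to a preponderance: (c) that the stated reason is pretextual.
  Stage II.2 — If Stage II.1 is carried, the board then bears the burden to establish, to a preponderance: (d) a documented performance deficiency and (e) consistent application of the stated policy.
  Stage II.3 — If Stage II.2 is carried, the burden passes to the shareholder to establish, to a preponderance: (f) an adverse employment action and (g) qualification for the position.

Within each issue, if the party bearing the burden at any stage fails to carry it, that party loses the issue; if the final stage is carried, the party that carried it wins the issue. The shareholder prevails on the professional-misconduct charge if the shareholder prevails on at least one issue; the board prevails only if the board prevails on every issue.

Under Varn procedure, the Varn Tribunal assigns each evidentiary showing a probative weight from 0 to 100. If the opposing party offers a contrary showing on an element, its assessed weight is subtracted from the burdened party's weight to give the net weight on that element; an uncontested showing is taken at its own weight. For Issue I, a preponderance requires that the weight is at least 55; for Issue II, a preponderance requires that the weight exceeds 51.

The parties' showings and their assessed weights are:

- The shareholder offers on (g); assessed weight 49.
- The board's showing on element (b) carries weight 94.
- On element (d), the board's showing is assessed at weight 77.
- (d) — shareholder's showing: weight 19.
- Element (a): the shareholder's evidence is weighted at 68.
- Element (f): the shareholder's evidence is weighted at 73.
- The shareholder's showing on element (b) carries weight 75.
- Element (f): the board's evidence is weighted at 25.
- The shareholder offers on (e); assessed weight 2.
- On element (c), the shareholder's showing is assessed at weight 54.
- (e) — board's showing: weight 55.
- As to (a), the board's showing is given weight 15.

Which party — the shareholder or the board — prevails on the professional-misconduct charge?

board

— Issue I —
At Stage I.1 the shareholder must meet a preponderance (weight is at least 55): on (a) the weight is 68 less the opposing 15 gives net 53, < 55, so (a) does not meet the standard.
  Stage I.1 not carried; the shareholder fails its burden.
So the board prevails on this issue.
— Issue II —
Stage II.1 — burden on shareholder; standard: a preponderance (weight exceeds 51).
    (c): 54 > 51 [met]
  All elements met. The burden passes to the board.
Stage II.2 — burden on board; standard: a preponderance (weight exceeds 51).
    (d): 77 − 19 = 58 > 51 [met]
    (e): 55 − 2 = 53 > 51 [met]
  Stage II.2 is satisfied; the onus moves to the shareholder.
Stage II.3 — burden on shareholder; standard: a preponderance (weight exceeds 51).
    (f): 73 − 25 = 48 ≤ 51 [not met]
    (g): 49 ≤ 51 [not met]
  Stage II.3 not carried; the shareholder fails its burden.
The analysis ends at Stage II.3; the board prevails on this issue.
Per-issue: Issue I → board; Issue II → board. The shareholder must prevail on at least one issue; overall, the board prevails.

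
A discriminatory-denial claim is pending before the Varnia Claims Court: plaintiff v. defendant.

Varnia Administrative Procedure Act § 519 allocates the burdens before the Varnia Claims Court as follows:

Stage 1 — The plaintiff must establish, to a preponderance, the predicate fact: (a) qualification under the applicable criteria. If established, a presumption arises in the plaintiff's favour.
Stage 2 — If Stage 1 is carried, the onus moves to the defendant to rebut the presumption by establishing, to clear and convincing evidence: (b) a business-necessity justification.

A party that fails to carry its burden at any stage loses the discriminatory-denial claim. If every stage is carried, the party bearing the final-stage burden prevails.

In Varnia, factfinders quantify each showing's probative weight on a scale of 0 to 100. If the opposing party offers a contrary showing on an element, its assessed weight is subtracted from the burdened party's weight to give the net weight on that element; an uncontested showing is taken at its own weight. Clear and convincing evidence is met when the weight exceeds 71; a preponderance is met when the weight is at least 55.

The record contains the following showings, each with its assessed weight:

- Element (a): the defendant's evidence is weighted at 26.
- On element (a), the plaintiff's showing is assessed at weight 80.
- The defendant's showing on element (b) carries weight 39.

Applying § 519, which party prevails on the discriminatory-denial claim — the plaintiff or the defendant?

At Stage 1 the plaintiff must meet a preponderance (weight is at least 55): on (a) the weight is 80 less the opposing 26 gives net 54, which does not reach 55, so (a) does not meet the standard.
  The plaintiff does not carry Stage 1.
So the defendant prevails.

defendant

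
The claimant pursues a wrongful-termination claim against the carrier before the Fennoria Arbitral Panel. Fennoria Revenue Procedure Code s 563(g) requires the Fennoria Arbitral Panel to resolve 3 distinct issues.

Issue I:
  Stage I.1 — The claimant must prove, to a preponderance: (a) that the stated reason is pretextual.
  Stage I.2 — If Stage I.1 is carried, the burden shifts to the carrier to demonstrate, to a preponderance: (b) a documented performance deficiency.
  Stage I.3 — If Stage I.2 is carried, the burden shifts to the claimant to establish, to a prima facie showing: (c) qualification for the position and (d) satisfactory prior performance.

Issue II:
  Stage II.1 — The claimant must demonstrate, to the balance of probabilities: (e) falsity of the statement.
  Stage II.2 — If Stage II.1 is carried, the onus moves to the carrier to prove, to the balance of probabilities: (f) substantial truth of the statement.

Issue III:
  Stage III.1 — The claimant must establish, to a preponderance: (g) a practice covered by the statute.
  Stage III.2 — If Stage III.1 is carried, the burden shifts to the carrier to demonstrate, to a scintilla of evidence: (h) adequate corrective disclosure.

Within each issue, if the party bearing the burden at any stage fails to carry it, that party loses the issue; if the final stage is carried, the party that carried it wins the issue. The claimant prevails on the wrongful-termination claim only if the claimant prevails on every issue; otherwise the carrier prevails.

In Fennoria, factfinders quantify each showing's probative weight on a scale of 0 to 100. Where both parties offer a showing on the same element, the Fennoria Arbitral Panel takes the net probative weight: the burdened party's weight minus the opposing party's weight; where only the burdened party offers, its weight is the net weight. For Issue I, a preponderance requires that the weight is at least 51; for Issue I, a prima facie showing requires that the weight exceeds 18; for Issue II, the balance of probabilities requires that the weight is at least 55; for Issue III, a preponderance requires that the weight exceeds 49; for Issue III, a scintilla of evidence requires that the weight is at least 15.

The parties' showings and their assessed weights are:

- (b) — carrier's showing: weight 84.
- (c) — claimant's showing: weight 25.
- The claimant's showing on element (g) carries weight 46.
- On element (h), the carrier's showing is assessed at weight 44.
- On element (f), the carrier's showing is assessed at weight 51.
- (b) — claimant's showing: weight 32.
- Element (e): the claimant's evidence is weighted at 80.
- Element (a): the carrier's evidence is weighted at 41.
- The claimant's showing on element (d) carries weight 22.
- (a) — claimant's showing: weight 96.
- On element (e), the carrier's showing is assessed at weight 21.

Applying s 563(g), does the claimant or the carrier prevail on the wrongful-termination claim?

— Issue I —
Stage I.1 (claimant, a preponderance, weight is at least 51): (a) net 96−41=55 ≥ 51 — meets.
  All elements met. The burden passes to the carrier.
Stage I.2 (carrier, a preponderance, weight is at least 51): (b) net 84−32=52 ≥ 51 — meets.
  The carrier carries Stage I.2; the claimant now bears the burden.
Stage I.3 (claimant, a prima facie showing, weight exceeds 18): (c) 25 > 18 — meets; (d) 22 > 18 — meets.
  Stage I.3 carried; the final stage is satisfied.
All stages carried — the claimant prevails on this issue.
— Issue II —
At Stage II.1 the claimant must meet the balance of probabilities (weight is at least 55): on (e) the weight is 80 less the opposing 21 gives net 59, ≥ 55, so (e) meets the standard.
  Stage II.1 is satisfied; the onus moves to the carrier.
At Stage II.2 the carrier must meet the balance of probabilities (weight is at least 55): on (f) the weight is 51, which does not reach 55, so (f) does not meet the standard.
  The carrier does not carry Stage II.2.
The analysis ends at Stage II.2; the claimant prevails on this issue.
— Issue III —
At Stage III.1 the claimant must meet a preponderance (weight exceeds 49): on (g) the weight is 46, which does not exceed 49, so (g) does not meet the standard.
  Not every element is met, so the claimant fails to carry Stage III.1.
The analysis ends at Stage III.1; the carrier prevails on this issue.
Per-issue: Issue I → claimant; Issue II → claimant; Issue III → carrier. The claimant must prevail on every issue; overall, the carrier prevails.

carrier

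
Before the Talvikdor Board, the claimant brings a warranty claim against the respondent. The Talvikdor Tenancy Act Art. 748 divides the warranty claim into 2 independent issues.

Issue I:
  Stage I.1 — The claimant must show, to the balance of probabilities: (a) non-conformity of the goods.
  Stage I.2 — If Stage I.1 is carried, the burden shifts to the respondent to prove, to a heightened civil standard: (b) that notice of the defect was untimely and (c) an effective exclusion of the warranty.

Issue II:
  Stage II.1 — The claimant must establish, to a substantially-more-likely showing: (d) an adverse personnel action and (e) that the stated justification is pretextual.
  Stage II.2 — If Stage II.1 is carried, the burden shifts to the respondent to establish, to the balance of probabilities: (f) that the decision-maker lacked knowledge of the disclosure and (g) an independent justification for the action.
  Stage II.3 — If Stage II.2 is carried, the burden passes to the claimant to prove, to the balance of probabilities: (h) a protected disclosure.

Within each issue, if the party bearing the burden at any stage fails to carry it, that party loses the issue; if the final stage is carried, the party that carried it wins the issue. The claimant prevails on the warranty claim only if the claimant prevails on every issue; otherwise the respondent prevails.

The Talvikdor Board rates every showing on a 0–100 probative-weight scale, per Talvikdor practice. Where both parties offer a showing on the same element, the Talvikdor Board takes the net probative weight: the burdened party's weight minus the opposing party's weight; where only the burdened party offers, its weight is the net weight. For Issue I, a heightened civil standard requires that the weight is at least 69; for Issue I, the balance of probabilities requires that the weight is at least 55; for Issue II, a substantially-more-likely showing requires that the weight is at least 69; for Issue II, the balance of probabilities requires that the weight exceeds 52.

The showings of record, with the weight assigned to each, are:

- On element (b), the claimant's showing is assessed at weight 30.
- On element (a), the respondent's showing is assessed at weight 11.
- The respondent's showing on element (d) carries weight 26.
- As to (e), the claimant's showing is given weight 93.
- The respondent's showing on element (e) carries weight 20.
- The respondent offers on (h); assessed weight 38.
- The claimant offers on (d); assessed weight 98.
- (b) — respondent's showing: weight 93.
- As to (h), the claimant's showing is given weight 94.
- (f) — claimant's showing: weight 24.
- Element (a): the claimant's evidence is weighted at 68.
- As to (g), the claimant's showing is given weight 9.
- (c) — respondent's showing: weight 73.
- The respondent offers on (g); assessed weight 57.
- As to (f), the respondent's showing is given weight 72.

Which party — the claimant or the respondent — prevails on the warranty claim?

claimant

— Issue I —
At Stage I.1 the claimant must meet the balance of probabilities (weight is at least 55): on (a) the weight is 68 less the opposing 11 gives net 57, which does reach 55, so (a) meets the standard.
  Stage I.1 is satisfied; the onus moves to the respondent.
At Stage I.2 the respondent must meet a heightened civil standard (weight is at least 69): on (b) the weight is 93 less the opposing 30 gives net 63, < 69, so (b) does not meet the standard; on (c) the weight is 73, which does reach 69, so (c) meets the standard.
  The respondent does not carry Stage I.2.
So the claimant prevails on this issue.
— Issue II —
Stage II.1 (claimant, a substantially-more-likely showing, weight is at least 69): (d) net 98−26=72 ≥ 69 — meets; (e) net 93−20=73 ≥ 69 — meets.
  All elements met. The burden passes to the respondent.
Stage II.2 (respondent, the balance of probabilities, weight exceeds 52): (f) net 72−24=48 ≤ 52 — fails; (g) net 57−9=48 ≤ 52 — fails.
  Stage II.2 not carried; the respondent fails its burden.
The analysis ends at Stage II.2; the claimant prevails on this issue.
Per-issue: Issue I → claimant; Issue II → claimant. The claimant must prevail on every issue; overall, the claimant prevails.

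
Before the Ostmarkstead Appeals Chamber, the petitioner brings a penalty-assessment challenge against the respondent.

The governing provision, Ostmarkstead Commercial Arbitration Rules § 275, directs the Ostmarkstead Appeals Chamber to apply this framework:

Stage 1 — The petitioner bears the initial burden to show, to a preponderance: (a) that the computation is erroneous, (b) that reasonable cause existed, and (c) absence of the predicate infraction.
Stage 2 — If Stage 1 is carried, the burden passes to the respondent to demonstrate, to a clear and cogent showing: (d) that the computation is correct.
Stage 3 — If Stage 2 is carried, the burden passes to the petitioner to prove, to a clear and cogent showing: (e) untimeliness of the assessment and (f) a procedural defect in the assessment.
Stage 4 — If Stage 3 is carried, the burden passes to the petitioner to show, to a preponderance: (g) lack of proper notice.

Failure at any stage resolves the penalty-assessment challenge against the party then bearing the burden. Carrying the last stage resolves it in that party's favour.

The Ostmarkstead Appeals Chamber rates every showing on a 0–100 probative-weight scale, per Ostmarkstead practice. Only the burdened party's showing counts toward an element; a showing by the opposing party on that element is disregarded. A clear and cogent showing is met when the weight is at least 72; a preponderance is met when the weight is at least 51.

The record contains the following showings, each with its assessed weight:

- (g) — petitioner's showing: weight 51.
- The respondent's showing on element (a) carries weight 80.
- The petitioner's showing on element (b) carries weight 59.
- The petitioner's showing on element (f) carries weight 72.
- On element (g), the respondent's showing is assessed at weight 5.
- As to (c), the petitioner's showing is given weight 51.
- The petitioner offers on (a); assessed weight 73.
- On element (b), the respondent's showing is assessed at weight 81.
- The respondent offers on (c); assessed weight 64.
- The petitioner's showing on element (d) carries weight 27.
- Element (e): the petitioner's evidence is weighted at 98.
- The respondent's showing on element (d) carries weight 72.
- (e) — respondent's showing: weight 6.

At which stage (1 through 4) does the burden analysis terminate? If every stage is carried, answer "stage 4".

Stage 1 (petitioner, a preponderance, weight is at least 51): (a) 73 (respondent's 80 disregarded) ≥ 51 — meets; (b) 59 (respondent's 81 disregarded) ≥ 51 — meets; (c) 51 (respondent's 64 disregarded) ≥ 51 — meets.
  All elements met. The burden passes to the respondent.
Stage 2 (respondent, a clear and cogent showing, weight is at least 72): (d) 72 (petitioner's 27 disregarded) ≥ 72 — meets.
  All elements met. The burden passes to the petitioner.
Stage 3 (petitioner, a clear and cogent showing, weight is at least 72): (e) 98 (respondent's 6 disregarded) ≥ 72 — meets; (f) 72 ≥ 72 — meets.
  Stage 3 is satisfied; the petitioner continues to bear the burden.
Stage 4 (petitioner, a preponderance, weight is at least 51): (g) 51 (respondent's 5 disregarded) ≥ 51 — meets.
  The petitioner carries the last stage.
Every stage carried; the petitioner prevails.

stage 4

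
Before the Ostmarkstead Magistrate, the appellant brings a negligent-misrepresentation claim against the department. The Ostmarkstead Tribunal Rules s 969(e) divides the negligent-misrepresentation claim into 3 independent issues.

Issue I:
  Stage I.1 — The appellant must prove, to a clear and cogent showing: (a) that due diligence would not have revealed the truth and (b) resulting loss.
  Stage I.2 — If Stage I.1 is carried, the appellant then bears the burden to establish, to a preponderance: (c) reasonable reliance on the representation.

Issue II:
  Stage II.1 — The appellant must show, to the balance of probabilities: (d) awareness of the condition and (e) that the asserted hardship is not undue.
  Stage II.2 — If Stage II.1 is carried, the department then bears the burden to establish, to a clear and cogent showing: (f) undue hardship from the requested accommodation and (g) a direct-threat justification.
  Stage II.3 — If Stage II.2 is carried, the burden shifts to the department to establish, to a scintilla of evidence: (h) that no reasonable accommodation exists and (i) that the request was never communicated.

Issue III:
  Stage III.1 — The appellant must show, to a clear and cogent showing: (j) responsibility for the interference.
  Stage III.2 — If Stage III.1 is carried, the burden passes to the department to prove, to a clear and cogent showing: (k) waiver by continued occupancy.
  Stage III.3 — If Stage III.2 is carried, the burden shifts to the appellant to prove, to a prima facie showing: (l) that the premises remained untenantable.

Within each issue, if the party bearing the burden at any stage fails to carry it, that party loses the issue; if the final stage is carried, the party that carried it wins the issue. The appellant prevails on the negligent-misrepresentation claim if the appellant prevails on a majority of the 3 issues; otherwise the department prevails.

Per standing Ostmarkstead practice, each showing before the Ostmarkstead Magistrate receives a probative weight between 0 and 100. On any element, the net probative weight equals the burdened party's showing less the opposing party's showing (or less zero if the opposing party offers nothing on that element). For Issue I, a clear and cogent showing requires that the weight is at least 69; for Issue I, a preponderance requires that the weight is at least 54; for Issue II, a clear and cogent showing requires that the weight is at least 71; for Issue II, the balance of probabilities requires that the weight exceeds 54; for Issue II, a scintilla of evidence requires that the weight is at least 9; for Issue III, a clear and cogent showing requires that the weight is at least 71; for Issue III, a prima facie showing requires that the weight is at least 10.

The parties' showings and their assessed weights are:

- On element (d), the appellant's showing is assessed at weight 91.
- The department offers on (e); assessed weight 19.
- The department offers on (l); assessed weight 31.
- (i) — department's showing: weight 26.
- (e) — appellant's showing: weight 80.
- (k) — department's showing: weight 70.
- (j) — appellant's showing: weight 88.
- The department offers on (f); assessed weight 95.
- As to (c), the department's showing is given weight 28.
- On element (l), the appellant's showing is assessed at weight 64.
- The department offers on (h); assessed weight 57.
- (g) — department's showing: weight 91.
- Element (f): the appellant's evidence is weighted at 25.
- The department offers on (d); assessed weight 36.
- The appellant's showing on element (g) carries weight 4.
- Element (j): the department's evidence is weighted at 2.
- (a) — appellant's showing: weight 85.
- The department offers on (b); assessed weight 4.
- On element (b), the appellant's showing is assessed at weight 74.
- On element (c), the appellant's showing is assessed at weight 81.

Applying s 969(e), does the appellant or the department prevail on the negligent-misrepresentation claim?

— Issue I —
Stage I.1 (appellant, a clear and cogent showing, weight is at least 69): (a) 85 ≥ 69 — meets; (b) net 74−4=70 ≥ 69 — meets.
  Stage I.1 carried; the burden remains with the appellant.
Stage I.2 (appellant, a preponderance, weight is at least 54): (c) net 81−28=53 < 54 — fails.
  Not every element is met, so the appellant fails to carry Stage I.2.
The department prevails on this issue.
— Issue II —
Stage II.1 (appellant, the balance of probabilities, weight exceeds 54): (d) net 91−36=55 > 54 — meets; (e) net 80−19=61 > 54 — meets.
  Stage II.1 is satisfied; the onus moves to the department.
Stage II.2 (department, a clear and cogent showing, weight is at least 71): (f) net 95−25=70 < 71 — fails; (g) net 91−4=87 ≥ 71 — meets.
  Not every element is met, so the department fails to carry Stage II.2.
So the appellant prevails on this issue.
— Issue III —
Stage III.1 — burden on appellant; standard: a clear and cogent showing (weight is at least 71).
    (j): 88 − 2 = 86 ≥ 71 [met]
  The appellant carries Stage III.1; the department now bears the burden.
Stage III.2 — burden on department; standard: a clear and cogent showing (weight is at least 71).
    (k): 70 < 71 [not met]
  Stage III.2 not carried; the department fails its burden.
The analysis ends at Stage III.2; the appellant prevails on this issue.
Per-issue: Issue I → department; Issue II → appellant; Issue III → appellant. The appellant must prevail on a majority of issues; overall, the appellant prevails.

appellant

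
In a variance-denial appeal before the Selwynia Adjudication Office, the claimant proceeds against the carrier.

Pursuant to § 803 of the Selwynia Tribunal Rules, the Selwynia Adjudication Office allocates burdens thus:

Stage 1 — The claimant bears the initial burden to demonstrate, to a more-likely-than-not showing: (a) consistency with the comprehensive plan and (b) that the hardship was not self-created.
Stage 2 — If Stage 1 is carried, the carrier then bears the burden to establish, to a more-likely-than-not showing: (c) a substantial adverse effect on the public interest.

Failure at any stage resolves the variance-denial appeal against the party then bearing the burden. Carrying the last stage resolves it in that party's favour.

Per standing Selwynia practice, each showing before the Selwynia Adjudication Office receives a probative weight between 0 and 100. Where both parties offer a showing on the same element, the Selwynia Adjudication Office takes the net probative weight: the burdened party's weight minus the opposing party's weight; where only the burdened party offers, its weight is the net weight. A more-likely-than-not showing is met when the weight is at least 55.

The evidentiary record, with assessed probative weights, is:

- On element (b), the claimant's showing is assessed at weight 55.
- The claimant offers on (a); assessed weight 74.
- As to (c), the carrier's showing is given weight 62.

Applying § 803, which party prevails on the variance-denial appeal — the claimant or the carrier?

Stage 1 (claimant, a more-likely-than-not showing, weight is at least 55): (a) 74 ≥ 55 — meets; (b) 55 ≥ 55 — meets.
  Stage 1 carried; the burden shifts to the carrier.
Stage 2 (carrier, a more-likely-than-not showing, weight is at least 55): (c) 62 ≥ 55 — meets.
  All elements met at the final stage.
All stages carried — the carrier prevails.

carrier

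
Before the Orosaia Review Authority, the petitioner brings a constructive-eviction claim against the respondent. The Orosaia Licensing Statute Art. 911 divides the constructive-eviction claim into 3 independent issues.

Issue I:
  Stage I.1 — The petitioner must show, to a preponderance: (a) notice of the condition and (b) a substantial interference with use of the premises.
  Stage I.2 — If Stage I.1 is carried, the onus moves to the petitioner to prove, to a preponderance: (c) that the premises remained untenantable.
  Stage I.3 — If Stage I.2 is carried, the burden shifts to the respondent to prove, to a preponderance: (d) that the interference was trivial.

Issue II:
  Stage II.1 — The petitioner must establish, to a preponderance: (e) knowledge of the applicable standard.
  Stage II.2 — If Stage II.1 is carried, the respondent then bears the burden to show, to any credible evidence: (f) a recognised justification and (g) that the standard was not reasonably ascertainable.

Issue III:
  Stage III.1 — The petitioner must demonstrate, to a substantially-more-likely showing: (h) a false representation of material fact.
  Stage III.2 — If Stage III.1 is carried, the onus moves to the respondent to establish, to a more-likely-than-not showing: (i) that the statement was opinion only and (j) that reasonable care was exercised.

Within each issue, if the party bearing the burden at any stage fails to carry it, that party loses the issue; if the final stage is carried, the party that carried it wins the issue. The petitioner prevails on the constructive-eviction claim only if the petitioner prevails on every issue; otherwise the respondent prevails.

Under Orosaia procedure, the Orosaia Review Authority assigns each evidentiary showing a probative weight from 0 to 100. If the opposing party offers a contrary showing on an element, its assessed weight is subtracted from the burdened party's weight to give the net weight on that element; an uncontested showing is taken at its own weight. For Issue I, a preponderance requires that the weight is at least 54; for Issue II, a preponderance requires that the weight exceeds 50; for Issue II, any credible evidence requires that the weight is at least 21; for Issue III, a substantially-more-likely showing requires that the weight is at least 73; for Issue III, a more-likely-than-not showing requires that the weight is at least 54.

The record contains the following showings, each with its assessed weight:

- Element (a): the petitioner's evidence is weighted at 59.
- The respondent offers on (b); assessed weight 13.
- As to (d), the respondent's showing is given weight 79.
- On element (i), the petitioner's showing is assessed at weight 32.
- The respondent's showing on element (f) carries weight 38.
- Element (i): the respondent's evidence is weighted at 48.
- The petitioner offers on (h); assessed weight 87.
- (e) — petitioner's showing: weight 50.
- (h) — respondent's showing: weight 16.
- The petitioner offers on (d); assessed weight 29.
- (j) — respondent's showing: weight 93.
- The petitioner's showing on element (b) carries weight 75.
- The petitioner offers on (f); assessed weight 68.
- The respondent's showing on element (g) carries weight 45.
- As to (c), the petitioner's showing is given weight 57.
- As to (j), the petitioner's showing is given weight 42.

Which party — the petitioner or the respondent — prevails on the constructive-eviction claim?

— Issue I —
At Stage I.1 the petitioner must meet a preponderance (weight is at least 54): on (a) the weight is 59, ≥ 54, so (a) meets the standard; on (b) the weight is 75 less the opposing 13 gives net 62, ≥ 54, so (b) meets the standard.
  Stage I.1 is satisfied; the petitioner continues to bear the burden.
At Stage I.2 the petitioner must meet a preponderance (weight is at least 54): on (c) the weight is 57, ≥ 54, so (c) meets the standard.
  Stage I.2 is satisfied; the onus moves to the respondent.
At Stage I.3 the respondent must meet a preponderance (weight is at least 54): on (d) the weight is 79 less the opposing 29 gives net 50, < 54, so (d) does not meet the standard.
  The respondent does not carry Stage I.3.
So the petitioner prevails on this issue.
— Issue II —
Stage II.1 — burden on petitioner; standard: a preponderance (weight exceeds 50).
    (e): 50 ≤ 50 [not met]
  The petitioner does not carry Stage II.1.
The respondent prevails on this issue.
— Issue III —
Stage III.1 (petitioner, a substantially-more-likely showing, weight is at least 73): (h) net 87−16=71 < 73 — fails.
  The petitioner does not carry Stage III.1.
So the respondent prevails on this issue.
Per-issue: Issue I → petitioner; Issue II → respondent; Issue III → respondent. The petitioner must prevail on every issue; overall, the respondent prevails.

respondent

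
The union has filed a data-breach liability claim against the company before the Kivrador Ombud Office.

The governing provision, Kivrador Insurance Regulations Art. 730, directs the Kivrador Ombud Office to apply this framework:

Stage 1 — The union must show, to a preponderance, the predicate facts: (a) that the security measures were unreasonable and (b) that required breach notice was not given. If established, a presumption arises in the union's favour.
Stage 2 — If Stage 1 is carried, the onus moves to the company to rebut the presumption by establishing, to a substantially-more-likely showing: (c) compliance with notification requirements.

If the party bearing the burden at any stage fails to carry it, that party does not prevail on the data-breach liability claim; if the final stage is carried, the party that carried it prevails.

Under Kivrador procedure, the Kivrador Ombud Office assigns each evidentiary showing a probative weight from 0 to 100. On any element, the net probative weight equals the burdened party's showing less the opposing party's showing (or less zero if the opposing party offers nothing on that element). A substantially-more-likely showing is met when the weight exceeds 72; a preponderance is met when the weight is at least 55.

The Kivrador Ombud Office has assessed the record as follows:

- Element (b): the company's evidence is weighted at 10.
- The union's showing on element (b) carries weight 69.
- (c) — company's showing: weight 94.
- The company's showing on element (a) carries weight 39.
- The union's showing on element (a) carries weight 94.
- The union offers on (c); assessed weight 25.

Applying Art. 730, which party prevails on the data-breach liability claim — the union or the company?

union

Stage 1 — burden on union; standard: a preponderance (weight is at least 55).
    (a): 94 − 39 = 55 ≥ 55 [met]
    (b): 69 − 10 = 59 ≥ 55 [met]
  All elements met. The burden passes to the company.
Stage 2 — burden on company; standard: a substantially-more-likely showing (weight exceeds 72).
    (c): 94 − 25 = 69 ≤ 72 [not met]
  The company does not carry Stage 2.
The union prevails.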